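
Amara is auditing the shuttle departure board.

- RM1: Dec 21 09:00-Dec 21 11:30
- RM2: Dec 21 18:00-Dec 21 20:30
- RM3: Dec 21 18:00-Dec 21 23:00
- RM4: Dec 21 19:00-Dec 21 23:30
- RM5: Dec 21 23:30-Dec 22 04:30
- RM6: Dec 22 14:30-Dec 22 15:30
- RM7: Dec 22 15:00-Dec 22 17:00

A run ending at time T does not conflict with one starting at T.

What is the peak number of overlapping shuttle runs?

3

Walk through starts and ends in time order (an end at T is processed before a start at T):
Dec 21 09:00 start RM1 → 1
Dec 21 11:30 end RM1 → 0
Dec 21 18:00 start RM2 → 1
Dec 21 18:00 start RM3 → 2
Dec 21 19:00 start RM4 → 3
Dec 21 20:30 end RM2 → 2
Dec 21 23:00 end RM3 → 1
Dec 21 23:30 end RM4 → 0
Dec 21 23:30 start RM5 → 1
Dec 22 04:30 end RM5 → 0
Dec 22 14:30 start RM6 → 1
Dec 22 15:00 start RM7 → 2
Dec 22 15:30 end RM6 → 1
Dec 22 17:00 end RM7 → 0
Peak is 3, at Dec 21 19:00 (RM2, RM3, RM4).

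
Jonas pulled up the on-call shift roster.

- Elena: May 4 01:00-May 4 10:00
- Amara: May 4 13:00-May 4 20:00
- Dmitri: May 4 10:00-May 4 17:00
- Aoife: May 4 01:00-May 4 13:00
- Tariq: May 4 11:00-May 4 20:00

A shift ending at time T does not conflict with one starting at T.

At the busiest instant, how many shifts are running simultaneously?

3

Sort all start/end points and keep a running count:
May 4 01:00 start Aoife → 1
May 4 01:00 start Elena → 2
May 4 10:00 end Elena → 1
May 4 10:00 start Dmitri → 2
May 4 11:00 start Tariq → 3
May 4 13:00 end Aoife → 2
May 4 13:00 start Amara → 3
May 4 17:00 end Dmitri → 2
May 4 20:00 end Amara → 1
May 4 20:00 end Tariq → 0
Peak is 3, at May 4 11:00 (Aoife, Dmitri, Tariq).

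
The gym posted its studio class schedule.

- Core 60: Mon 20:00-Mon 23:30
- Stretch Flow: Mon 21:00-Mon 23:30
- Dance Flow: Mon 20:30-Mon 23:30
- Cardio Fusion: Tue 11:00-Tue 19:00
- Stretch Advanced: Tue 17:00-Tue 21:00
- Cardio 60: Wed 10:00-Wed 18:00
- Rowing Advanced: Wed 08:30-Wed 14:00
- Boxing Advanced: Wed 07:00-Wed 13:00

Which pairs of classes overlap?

Sorted by start: Core 60, Dance Flow, Stretch Flow, Cardio Fusion, Stretch Advanced, Boxing Advanced, Rowing Advanced, Cardio 60.
Dance Flow starts before Core 60 ends → Core 60 and Dance Flow overlap.
Stretch Flow starts before Core 60 ends → Core 60 and Stretch Flow overlap.
Cardio Fusion starts after Core 60 ends; Core 60 is clear from here.
Stretch Flow starts before Dance Flow ends → Dance Flow and Stretch Flow overlap.
Cardio Fusion starts after Dance Flow ends; Dance Flow is clear from here.
Cardio Fusion starts after Stretch Flow ends; Stretch Flow is clear from here.
Stretch Advanced starts before Cardio Fusion ends → Cardio Fusion and Stretch Advanced overlap.
Boxing Advanced starts after Cardio Fusion ends; Cardio Fusion is clear from here.
Boxing Advanced starts after Stretch Advanced ends; Stretch Advanced is clear from here.
Rowing Advanced starts before Boxing Advanced ends → Boxing Advanced and Rowing Advanced overlap.
Cardio 60 starts before Boxing Advanced ends → Boxing Advanced and Cardio 60 overlap.
Cardio 60 starts before Rowing Advanced ends → Rowing Advanced and Cardio 60 overlap.

Boxing Advanced & Cardio 60, Boxing Advanced & Rowing Advanced, Cardio 60 & Rowing Advanced, Cardio Fusion & Stretch Advanced, Core 60 & Dance Flow, Core 60 & Stretch Flow, Dance Flow & Stretch Flow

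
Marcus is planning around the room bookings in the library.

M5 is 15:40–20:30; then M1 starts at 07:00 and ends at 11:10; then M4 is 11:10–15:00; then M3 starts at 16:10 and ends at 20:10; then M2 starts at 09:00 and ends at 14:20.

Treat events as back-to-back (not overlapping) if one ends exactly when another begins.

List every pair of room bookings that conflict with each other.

Check each pair: they overlap iff neither finishes before the other starts.
Sorted by start: M1, M2, M4, M5, M3.
M2 starts before M1 ends → M1 and M2 overlap.
M4 starts exactly when M1 ends (back-to-back, no overlap), so M1 has no further overlaps.
M4 starts before M2 ends → M2 and M4 overlap.
M5 starts after M2 ends, so M2 has no further overlaps.
M5 starts after M4 ends, so M4 has no further overlaps.
M3 starts before M5 ends → M5 and M3 overlap.

M1 & M2, M2 & M4, M3 & M5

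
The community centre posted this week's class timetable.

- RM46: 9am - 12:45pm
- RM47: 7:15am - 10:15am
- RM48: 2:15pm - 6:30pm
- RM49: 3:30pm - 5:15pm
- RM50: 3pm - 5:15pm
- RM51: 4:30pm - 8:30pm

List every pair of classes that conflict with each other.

RM46 & RM47, RM48 & RM49, RM48 & RM50, RM48 & RM51, RM49 & RM50, RM49 & RM51, RM50 & RM51

Two intervals overlap when each starts before the other ends.
Sorted by start: RM47, RM46, RM48, RM50, RM49, RM51.
RM46 starts before RM47 ends → RM47 and RM46 overlap.
RM48 starts after RM47 ends, so nothing later overlaps RM47 either.
RM48 starts after RM46 ends, so nothing later overlaps RM46 either.
RM50 starts before RM48 ends → RM48 and RM50 overlap.
RM49 starts before RM48 ends → RM48 and RM49 overlap.
RM51 starts before RM48 ends → RM48 and RM51 overlap.
RM49 starts before RM50 ends → RM50 and RM49 overlap.
RM51 starts before RM50 ends → RM50 and RM51 overlap.
RM51 starts before RM49 ends → RM49 and RM51 overlap.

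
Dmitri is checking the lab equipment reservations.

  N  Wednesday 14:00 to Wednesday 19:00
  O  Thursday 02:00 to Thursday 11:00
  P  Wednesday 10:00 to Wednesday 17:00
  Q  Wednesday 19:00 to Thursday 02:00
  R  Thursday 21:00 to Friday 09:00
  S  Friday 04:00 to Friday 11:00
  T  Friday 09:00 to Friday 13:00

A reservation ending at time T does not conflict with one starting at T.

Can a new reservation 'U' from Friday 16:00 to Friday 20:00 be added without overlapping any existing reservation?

Yes — the slot is free

P: ends Wednesday 17:00 at or before U starts Friday 16:00 → clear.
N: ends Wednesday 19:00 at or before U starts Friday 16:00 → clear.
Q: ends Thursday 02:00 at or before U starts Friday 16:00 → clear.
O: ends Thursday 11:00 at or before U starts Friday 16:00 → clear.
R: ends Friday 09:00 at or before U starts Friday 16:00 → clear.
S: ends Friday 11:00 at or before U starts Friday 16:00 → clear.
T: ends Friday 13:00 at or before U starts Friday 16:00 → clear.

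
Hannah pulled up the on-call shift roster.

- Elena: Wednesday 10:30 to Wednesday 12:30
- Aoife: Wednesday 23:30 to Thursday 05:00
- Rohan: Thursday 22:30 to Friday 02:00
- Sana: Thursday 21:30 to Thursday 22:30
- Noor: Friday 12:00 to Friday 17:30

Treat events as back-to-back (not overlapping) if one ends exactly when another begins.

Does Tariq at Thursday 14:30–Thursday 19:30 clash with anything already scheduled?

Elena: ends Wednesday 12:30 at or before Tariq starts Thursday 14:30 → clear.
Aoife: ends Thursday 05:00 at or before Tariq starts Thursday 14:30 → clear.
Sana: starts Thursday 21:30 at or after Tariq ends Thursday 19:30 → clear.
Rohan: starts Thursday 22:30 at or after Tariq ends Thursday 19:30 → clear.
Noor: starts Friday 12:00 at or after Tariq ends Thursday 19:30 → clear.

No — it doesn't clash with anything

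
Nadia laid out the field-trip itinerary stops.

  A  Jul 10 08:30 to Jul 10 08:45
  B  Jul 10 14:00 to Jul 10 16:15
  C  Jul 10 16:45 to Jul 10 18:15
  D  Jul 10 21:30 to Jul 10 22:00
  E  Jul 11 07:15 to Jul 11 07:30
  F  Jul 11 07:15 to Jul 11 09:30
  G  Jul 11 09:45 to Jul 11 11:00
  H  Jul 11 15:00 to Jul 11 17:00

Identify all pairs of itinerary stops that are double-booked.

Sorted by start: A, B, C, D, E, F, G, H.
B starts after A ends, so A has no further overlaps.
C starts after B ends, so B has no further overlaps.
D starts after C ends, so C has no further overlaps.
E starts after D ends, so D has no further overlaps.
F starts before E ends → E and F overlap.
G starts after E ends, so E has no further overlaps.
G starts after F ends, so F has no further overlaps.
H starts after G ends.

E & F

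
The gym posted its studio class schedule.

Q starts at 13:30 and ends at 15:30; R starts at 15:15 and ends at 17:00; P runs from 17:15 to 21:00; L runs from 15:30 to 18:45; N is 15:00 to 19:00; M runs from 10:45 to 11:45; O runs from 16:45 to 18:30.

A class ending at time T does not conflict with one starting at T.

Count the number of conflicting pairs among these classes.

Sorted by start: M, Q, N, R, L, O, P.
Q starts after M ends, so M has no further overlaps.
N starts before Q ends → Q and N overlap.
R starts before Q ends → Q and R overlap.
L starts exactly when Q ends (back-to-back, no overlap), so Q has no further overlaps.
R starts before N ends → N and R overlap.
L starts before N ends → N and L overlap.
O starts before N ends → N and O overlap.
P starts before N ends → N and P overlap.
L starts before R ends → R and L overlap.
O starts before R ends → R and O overlap.
P starts after R ends.
O starts before L ends → L and O overlap.
P starts before L ends → L and P overlap.
P starts before O ends → O and P overlap.
Overlapping pairs: L & N, L & O, L & P, L & R, N & O, N & P, N & Q, N & R, O & P, O & R, Q & R — 11 in total.

11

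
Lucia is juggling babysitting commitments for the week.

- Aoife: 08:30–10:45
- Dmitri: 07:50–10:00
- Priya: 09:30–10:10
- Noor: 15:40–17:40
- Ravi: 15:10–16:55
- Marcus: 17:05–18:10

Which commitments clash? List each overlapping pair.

Aoife & Dmitri, Aoife & Priya, Dmitri & Priya, Marcus & Noor, Noor & Ravi

Sorted by start: Dmitri, Aoife, Priya, Ravi, Noor, Marcus.
Aoife starts before Dmitri ends → Dmitri and Aoife overlap.
Priya starts before Dmitri ends → Dmitri and Priya overlap.
Ravi starts after Dmitri ends — done with Dmitri.
Priya starts before Aoife ends → Aoife and Priya overlap.
Ravi starts after Aoife ends — done with Aoife.
Ravi starts after Priya ends — done with Priya.
Noor starts before Ravi ends → Ravi and Noor overlap.
Marcus starts after Ravi ends.
Marcus starts before Noor ends → Noor and Marcus overlap.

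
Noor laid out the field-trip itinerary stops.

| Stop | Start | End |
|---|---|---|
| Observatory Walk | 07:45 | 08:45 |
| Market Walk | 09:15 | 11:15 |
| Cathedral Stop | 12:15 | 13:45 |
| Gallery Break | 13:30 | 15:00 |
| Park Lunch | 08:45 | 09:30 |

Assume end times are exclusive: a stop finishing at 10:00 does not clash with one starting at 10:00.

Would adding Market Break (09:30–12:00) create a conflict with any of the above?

Observatory Walk: ends 08:45 at or before Market Break starts 09:30 → clear.
Park Lunch: ends 09:30 at or before Market Break starts 09:30 → clear.
Market Walk: starts 09:15 before Market Break ends 12:00, and ends 11:15 after Market Break starts 09:30 → overlap.
Cathedral Stop: starts 12:15 at or after Market Break ends 12:00 → clear.
Gallery Break: starts 13:30 at or after Market Break ends 12:00 → clear.
Market Break overlaps Market Walk.

Yes — it overlaps Market Walk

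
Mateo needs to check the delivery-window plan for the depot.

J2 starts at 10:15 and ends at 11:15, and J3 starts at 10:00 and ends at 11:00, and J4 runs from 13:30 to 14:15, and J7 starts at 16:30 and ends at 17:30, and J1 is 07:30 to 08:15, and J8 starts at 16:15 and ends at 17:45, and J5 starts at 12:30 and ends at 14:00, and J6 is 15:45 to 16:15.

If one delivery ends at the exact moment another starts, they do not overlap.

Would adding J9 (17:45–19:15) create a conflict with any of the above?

No — it doesn't clash with anything

J1: ends 08:15 at or before J9 starts 17:45 → clear.
J3: ends 11:00 at or before J9 starts 17:45 → clear.
J2: ends 11:15 at or before J9 starts 17:45 → clear.
J5: ends 14:00 at or before J9 starts 17:45 → clear.
J4: ends 14:15 at or before J9 starts 17:45 → clear.
J6: ends 16:15 at or before J9 starts 17:45 → clear.
J8: ends 17:45 at or before J9 starts 17:45 → clear.
J7: ends 17:30 at or before J9 starts 17:45 → clear.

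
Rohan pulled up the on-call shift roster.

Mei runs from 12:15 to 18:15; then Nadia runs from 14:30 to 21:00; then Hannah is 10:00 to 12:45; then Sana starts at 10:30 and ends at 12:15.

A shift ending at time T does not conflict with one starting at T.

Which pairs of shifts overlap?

Hannah & Mei, Hannah & Sana, Mei & Nadia

Sorted by start: Hannah, Sana, Mei, Nadia.
Sana starts before Hannah ends → Hannah and Sana overlap.
Mei starts before Hannah ends → Hannah and Mei overlap.
Nadia starts after Hannah ends.
Mei starts exactly when Sana ends (back-to-back, no overlap), so nothing later overlaps Sana either.
Nadia starts before Mei ends → Mei and Nadia overlap.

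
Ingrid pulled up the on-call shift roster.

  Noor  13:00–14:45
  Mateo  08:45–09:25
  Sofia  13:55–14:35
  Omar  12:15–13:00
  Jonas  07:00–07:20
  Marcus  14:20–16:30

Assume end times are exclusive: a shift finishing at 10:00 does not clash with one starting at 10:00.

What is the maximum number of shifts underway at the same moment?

Walk through starts and ends in time order (an end at T is processed before a start at T):
07:00 start Jonas → 1
07:20 end Jonas → 0
08:45 start Mateo → 1
09:25 end Mateo → 0
12:15 start Omar → 1
13:00 end Omar → 0
13:00 start Noor → 1
13:55 start Sofia → 2
14:20 start Marcus → 3
14:35 end Sofia → 2
14:45 end Noor → 1
16:30 end Marcus → 0
Peak is 3, at 14:20 (Marcus, Noor, Sofia).

3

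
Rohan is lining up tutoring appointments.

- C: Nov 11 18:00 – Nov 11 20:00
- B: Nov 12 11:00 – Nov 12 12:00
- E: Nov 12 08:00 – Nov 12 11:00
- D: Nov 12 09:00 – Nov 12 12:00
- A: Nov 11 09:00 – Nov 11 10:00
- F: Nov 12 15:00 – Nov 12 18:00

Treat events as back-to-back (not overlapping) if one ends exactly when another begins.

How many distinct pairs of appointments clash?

2

Two intervals overlap when each starts before the other ends.
Sorted by start: A, C, E, D, B, F.
C starts after A ends — done with A.
E starts after C ends — done with C.
D starts before E ends → E and D overlap.
B starts exactly when E ends (back-to-back, no overlap) — done with E.
B starts before D ends → D and B overlap.
F starts after D ends.
F starts after B ends.
Overlapping pairs: B & D, D & E — 2 in total.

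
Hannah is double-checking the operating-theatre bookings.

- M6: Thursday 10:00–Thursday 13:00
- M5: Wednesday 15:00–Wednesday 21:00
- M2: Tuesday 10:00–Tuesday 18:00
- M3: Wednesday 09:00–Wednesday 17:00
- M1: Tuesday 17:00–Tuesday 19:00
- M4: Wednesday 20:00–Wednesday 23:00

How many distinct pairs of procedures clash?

3

Sorted by start: M2, M1, M3, M5, M4, M6.
M1 starts before M2 ends → M2 and M1 overlap.
M3 starts after M2 ends, so nothing later overlaps M2 either.
M3 starts after M1 ends, so nothing later overlaps M1 either.
M5 starts before M3 ends → M3 and M5 overlap.
M4 starts after M3 ends, so nothing later overlaps M3 either.
M4 starts before M5 ends → M5 and M4 overlap.
M6 starts after M5 ends.
M6 starts after M4 ends.
Overlapping pairs: M1 & M2, M3 & M5, M4 & M5 — 3 in total.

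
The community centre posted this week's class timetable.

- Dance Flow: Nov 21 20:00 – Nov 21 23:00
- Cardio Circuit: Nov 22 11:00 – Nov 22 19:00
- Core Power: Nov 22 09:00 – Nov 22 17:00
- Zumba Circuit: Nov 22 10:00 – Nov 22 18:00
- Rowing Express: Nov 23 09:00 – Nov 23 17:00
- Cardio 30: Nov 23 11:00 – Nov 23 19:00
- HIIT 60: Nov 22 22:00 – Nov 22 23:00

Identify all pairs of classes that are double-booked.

Sorted by start: Dance Flow, Core Power, Zumba Circuit, Cardio Circuit, HIIT 60, Rowing Express, Cardio 30.
Core Power starts after Dance Flow ends — done with Dance Flow.
Zumba Circuit starts before Core Power ends → Core Power and Zumba Circuit overlap.
Cardio Circuit starts before Core Power ends → Core Power and Cardio Circuit overlap.
HIIT 60 starts after Core Power ends — done with Core Power.
Cardio Circuit starts before Zumba Circuit ends → Zumba Circuit and Cardio Circuit overlap.
HIIT 60 starts after Zumba Circuit ends — done with Zumba Circuit.
HIIT 60 starts after Cardio Circuit ends — done with Cardio Circuit.
Rowing Express starts after HIIT 60 ends — done with HIIT 60.
Cardio 30 starts before Rowing Express ends → Rowing Express and Cardio 30 overlap.

Cardio 30 & Rowing Express, Cardio Circuit & Core Power, Cardio Circuit & Zumba Circuit, Core Power & Zumba Circuit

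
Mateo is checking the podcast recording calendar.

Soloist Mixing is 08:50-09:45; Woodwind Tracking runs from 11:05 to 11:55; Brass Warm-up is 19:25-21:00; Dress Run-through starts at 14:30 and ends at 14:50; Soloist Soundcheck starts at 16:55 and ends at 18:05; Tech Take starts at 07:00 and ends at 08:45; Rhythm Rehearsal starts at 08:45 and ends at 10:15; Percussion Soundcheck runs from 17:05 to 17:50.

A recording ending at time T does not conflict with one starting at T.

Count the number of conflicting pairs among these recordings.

Sorted by start: Tech Take, Rhythm Rehearsal, Soloist Mixing, Woodwind Tracking, Dress Run-through, Soloist Soundcheck, Percussion Soundcheck, Brass Warm-up.
Rhythm Rehearsal starts exactly when Tech Take ends (back-to-back, no overlap); Tech Take is clear from here.
Soloist Mixing starts before Rhythm Rehearsal ends → Rhythm Rehearsal and Soloist Mixing overlap.
Woodwind Tracking starts after Rhythm Rehearsal ends; Rhythm Rehearsal is clear from here.
Woodwind Tracking starts after Soloist Mixing ends; Soloist Mixing is clear from here.
Dress Run-through starts after Woodwind Tracking ends; Woodwind Tracking is clear from here.
Soloist Soundcheck starts after Dress Run-through ends; Dress Run-through is clear from here.
Percussion Soundcheck starts before Soloist Soundcheck ends → Soloist Soundcheck and Percussion Soundcheck overlap.
Brass Warm-up starts after Soloist Soundcheck ends.
Brass Warm-up starts after Percussion Soundcheck ends.
Overlapping pairs: Percussion Soundcheck & Soloist Soundcheck, Rhythm Rehearsal & Soloist Mixing — 2 in total.

2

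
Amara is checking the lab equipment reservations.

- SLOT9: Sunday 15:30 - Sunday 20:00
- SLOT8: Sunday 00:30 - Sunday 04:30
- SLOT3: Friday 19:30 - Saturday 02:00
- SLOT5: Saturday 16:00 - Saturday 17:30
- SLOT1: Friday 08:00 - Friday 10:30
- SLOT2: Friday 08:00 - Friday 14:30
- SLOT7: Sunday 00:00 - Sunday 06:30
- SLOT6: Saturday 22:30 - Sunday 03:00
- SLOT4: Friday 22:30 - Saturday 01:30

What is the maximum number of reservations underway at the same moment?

3

Sweep the timeline, counting +1 at each start and −1 at each end (ends before starts at a tie):
Friday 08:00 start SLOT1 → 1
Friday 08:00 start SLOT2 → 2
Friday 10:30 end SLOT1 → 1
Friday 14:30 end SLOT2 → 0
Friday 19:30 start SLOT3 → 1
Friday 22:30 start SLOT4 → 2
Saturday 01:30 end SLOT4 → 1
Saturday 02:00 end SLOT3 → 0
Saturday 16:00 start SLOT5 → 1
Saturday 17:30 end SLOT5 → 0
Saturday 22:30 start SLOT6 → 1
Sunday 00:00 start SLOT7 → 2
Sunday 00:30 start SLOT8 → 3
Sunday 03:00 end SLOT6 → 2
Sunday 04:30 end SLOT8 → 1
Sunday 06:30 end SLOT7 → 0
Sunday 15:30 start SLOT9 → 1
Sunday 20:00 end SLOT9 → 0
Peak is 3, at Sunday 00:30 (SLOT6, SLOT7, SLOT8).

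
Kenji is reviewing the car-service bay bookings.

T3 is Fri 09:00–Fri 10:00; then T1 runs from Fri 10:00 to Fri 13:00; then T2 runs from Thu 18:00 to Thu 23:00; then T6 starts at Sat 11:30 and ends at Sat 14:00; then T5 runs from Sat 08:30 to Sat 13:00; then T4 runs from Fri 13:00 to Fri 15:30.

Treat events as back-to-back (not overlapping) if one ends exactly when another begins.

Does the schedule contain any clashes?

Check each pair: they overlap iff neither finishes before the other starts.
Sorted by start: T2, T3, T1, T4, T5, T6.
T3 starts after T2 ends; T2 is clear from here.
T1 starts exactly when T3 ends (back-to-back, no overlap); T3 is clear from here.
T4 starts exactly when T1 ends (back-to-back, no overlap); T1 is clear from here.
T5 starts after T4 ends; T4 is clear from here.
T6 starts before T5 ends → T5 and T6 overlap.
That's a conflict, so the schedule is not conflict-free.

Yes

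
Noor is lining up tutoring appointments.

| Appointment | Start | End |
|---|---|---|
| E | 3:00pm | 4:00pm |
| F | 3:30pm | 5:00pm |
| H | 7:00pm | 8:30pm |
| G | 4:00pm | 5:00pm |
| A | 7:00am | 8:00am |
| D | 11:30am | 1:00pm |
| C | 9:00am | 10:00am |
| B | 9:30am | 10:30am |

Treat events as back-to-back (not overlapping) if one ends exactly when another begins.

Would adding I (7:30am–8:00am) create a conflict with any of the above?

Yes — it overlaps A

A: starts 7:00am before I ends 8:00am, and ends 8:00am after I starts 7:30am → overlap.
C: starts 9:00am at or after I ends 8:00am → clear.
B: starts 9:30am at or after I ends 8:00am → clear.
D: starts 11:30am at or after I ends 8:00am → clear.
E: starts 3:00pm at or after I ends 8:00am → clear.
F: starts 3:30pm at or after I ends 8:00am → clear.
G: starts 4:00pm at or after I ends 8:00am → clear.
H: starts 7:00pm at or after I ends 8:00am → clear.
I overlaps A.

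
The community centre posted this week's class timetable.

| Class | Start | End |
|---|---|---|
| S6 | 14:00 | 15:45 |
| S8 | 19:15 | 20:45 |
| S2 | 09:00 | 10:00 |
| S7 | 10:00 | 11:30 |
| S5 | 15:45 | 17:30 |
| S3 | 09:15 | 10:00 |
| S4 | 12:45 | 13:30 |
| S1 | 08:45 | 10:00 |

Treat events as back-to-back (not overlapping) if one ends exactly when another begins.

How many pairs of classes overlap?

3

Sorted by start: S1, S2, S3, S7, S4, S6, S5, S8.
S2 starts before S1 ends → S1 and S2 overlap.
S3 starts before S1 ends → S1 and S3 overlap.
S7 starts exactly when S1 ends (back-to-back, no overlap) — done with S1.
S3 starts before S2 ends → S2 and S3 overlap.
S7 starts exactly when S2 ends (back-to-back, no overlap) — done with S2.
S7 starts exactly when S3 ends (back-to-back, no overlap) — done with S3.
S4 starts after S7 ends — done with S7.
S6 starts after S4 ends — done with S4.
S5 starts exactly when S6 ends (back-to-back, no overlap) — done with S6.
S8 starts after S5 ends.
Overlapping pairs: S1 & S2, S1 & S3, S2 & S3 — 3 in total.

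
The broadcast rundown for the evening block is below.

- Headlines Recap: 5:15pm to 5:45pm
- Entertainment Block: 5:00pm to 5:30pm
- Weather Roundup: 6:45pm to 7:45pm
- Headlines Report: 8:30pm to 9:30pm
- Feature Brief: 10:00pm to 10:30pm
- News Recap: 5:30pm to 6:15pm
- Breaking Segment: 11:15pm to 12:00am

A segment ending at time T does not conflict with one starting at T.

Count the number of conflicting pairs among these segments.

2

Sorted by start: Entertainment Block, Headlines Recap, News Recap, Weather Roundup, Headlines Report, Feature Brief, Breaking Segment.
Headlines Recap starts before Entertainment Block ends → Entertainment Block and Headlines Recap overlap.
News Recap starts exactly when Entertainment Block ends (back-to-back, no overlap); Entertainment Block is clear from here.
News Recap starts before Headlines Recap ends → Headlines Recap and News Recap overlap.
Weather Roundup starts after Headlines Recap ends; Headlines Recap is clear from here.
Weather Roundup starts after News Recap ends; News Recap is clear from here.
Headlines Report starts after Weather Roundup ends; Weather Roundup is clear from here.
Feature Brief starts after Headlines Report ends; Headlines Report is clear from here.
Breaking Segment starts after Feature Brief ends.
Overlapping pairs: Entertainment Block & Headlines Recap, Headlines Recap & News Recap — 2 in total.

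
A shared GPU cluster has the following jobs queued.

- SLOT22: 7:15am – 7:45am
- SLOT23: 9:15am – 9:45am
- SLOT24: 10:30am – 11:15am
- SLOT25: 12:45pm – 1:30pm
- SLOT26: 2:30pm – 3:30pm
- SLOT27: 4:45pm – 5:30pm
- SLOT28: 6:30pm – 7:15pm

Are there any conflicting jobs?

Check each pair: they overlap iff neither finishes before the other starts.
Sorted by start: SLOT22, SLOT23, SLOT24, SLOT25, SLOT26, SLOT27, SLOT28.
SLOT23 starts after SLOT22 ends, so nothing later overlaps SLOT22 either.
SLOT24 starts after SLOT23 ends, so nothing later overlaps SLOT23 either.
SLOT25 starts after SLOT24 ends, so nothing later overlaps SLOT24 either.
SLOT26 starts after SLOT25 ends, so nothing later overlaps SLOT25 either.
SLOT27 starts after SLOT26 ends, so nothing later overlaps SLOT26 either.
SLOT28 starts after SLOT27 ends.
Every pair is clear; the schedule has no overlaps.

No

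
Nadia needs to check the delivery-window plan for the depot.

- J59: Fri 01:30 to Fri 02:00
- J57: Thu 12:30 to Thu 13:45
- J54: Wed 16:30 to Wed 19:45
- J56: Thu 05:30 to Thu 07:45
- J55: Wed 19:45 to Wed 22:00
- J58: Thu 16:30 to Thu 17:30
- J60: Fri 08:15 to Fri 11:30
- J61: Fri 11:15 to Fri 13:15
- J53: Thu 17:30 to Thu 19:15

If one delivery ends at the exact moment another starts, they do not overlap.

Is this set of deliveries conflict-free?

Sorted by start: J54, J55, J56, J57, J58, J53, J59, J60, J61.
J55 starts exactly when J54 ends (back-to-back, no overlap), so nothing later overlaps J54 either.
J56 starts after J55 ends, so nothing later overlaps J55 either.
J57 starts after J56 ends, so nothing later overlaps J56 either.
J58 starts after J57 ends, so nothing later overlaps J57 either.
J53 starts exactly when J58 ends (back-to-back, no overlap), so nothing later overlaps J58 either.
J59 starts after J53 ends, so nothing later overlaps J53 either.
J60 starts after J59 ends, so nothing later overlaps J59 either.
J61 starts before J60 ends → J60 and J61 overlap.
That's a conflict, so the schedule is not conflict-free.

No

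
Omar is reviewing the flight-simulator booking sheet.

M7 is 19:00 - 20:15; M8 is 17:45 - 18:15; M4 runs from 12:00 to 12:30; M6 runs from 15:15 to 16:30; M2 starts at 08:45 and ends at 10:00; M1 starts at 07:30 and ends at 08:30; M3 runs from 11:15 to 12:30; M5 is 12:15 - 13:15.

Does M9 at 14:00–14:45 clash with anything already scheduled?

M1: ends 08:30 at or before M9 starts 14:00 → clear.
M2: ends 10:00 at or before M9 starts 14:00 → clear.
M3: ends 12:30 at or before M9 starts 14:00 → clear.
M4: ends 12:30 at or before M9 starts 14:00 → clear.
M5: ends 13:15 at or before M9 starts 14:00 → clear.
M6: starts 15:15 at or after M9 ends 14:45 → clear.
M8: starts 17:45 at or after M9 ends 14:45 → clear.
M7: starts 19:00 at or after M9 ends 14:45 → clear.

No — it doesn't clash with anything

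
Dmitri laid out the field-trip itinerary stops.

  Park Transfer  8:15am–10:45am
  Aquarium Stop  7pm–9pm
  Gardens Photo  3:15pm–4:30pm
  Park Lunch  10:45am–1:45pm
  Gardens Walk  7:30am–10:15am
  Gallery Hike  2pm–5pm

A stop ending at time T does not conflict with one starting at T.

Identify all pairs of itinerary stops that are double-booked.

Check each pair: they overlap iff neither finishes before the other starts.
Sorted by start: Gardens Walk, Park Transfer, Park Lunch, Gallery Hike, Gardens Photo, Aquarium Stop.
Park Transfer starts before Gardens Walk ends → Gardens Walk and Park Transfer overlap.
Park Lunch starts after Gardens Walk ends, so nothing later overlaps Gardens Walk either.
Park Lunch starts exactly when Park Transfer ends (back-to-back, no overlap), so nothing later overlaps Park Transfer either.
Gallery Hike starts after Park Lunch ends, so nothing later overlaps Park Lunch either.
Gardens Photo starts before Gallery Hike ends → Gallery Hike and Gardens Photo overlap.
Aquarium Stop starts after Gallery Hike ends.
Aquarium Stop starts after Gardens Photo ends.

Gallery Hike & Gardens Photo, Gardens Walk & Park Transfer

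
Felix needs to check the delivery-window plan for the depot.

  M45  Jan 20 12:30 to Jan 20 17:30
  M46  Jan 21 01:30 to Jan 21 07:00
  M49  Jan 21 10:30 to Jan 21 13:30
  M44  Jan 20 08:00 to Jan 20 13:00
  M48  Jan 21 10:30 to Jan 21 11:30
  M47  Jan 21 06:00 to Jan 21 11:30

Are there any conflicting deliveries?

Yes

Check each pair: they overlap iff neither finishes before the other starts.
Sorted by start: M44, M45, M46, M47, M48, M49.
M45 starts before M44 ends → M44 and M45 overlap.
That's a conflict, so the schedule is not conflict-free.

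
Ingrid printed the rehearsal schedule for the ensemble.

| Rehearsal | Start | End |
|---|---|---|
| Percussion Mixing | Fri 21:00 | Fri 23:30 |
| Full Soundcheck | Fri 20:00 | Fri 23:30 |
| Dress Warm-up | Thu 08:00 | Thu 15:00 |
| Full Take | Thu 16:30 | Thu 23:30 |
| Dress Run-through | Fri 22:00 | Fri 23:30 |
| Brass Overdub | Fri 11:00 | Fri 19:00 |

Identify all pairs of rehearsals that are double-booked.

Dress Run-through & Full Soundcheck, Dress Run-through & Percussion Mixing, Full Soundcheck & Percussion Mixing

Two intervals overlap when each starts before the other ends.
Sorted by start: Dress Warm-up, Full Take, Brass Overdub, Full Soundcheck, Percussion Mixing, Dress Run-through.
Full Take starts after Dress Warm-up ends, so Dress Warm-up has no further overlaps.
Brass Overdub starts after Full Take ends, so Full Take has no further overlaps.
Full Soundcheck starts after Brass Overdub ends, so Brass Overdub has no further overlaps.
Percussion Mixing starts before Full Soundcheck ends → Full Soundcheck and Percussion Mixing overlap.
Dress Run-through starts before Full Soundcheck ends → Full Soundcheck and Dress Run-through overlap.
Dress Run-through starts before Percussion Mixing ends → Percussion Mixing and Dress Run-through overlap.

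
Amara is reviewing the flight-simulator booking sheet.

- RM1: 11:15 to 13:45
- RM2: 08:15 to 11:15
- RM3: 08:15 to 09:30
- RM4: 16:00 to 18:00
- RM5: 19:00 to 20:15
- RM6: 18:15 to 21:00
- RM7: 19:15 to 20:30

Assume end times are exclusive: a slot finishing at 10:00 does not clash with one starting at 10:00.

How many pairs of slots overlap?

Sorted by start: RM2, RM3, RM1, RM4, RM6, RM5, RM7.
RM3 starts before RM2 ends → RM2 and RM3 overlap.
RM1 starts exactly when RM2 ends (back-to-back, no overlap), so RM2 has no further overlaps.
RM1 starts after RM3 ends, so RM3 has no further overlaps.
RM4 starts after RM1 ends, so RM1 has no further overlaps.
RM6 starts after RM4 ends, so RM4 has no further overlaps.
RM5 starts before RM6 ends → RM6 and RM5 overlap.
RM7 starts before RM6 ends → RM6 and RM7 overlap.
RM7 starts before RM5 ends → RM5 and RM7 overlap.
Overlapping pairs: RM2 & RM3, RM5 & RM6, RM5 & RM7, RM6 & RM7 — 4 in total.

4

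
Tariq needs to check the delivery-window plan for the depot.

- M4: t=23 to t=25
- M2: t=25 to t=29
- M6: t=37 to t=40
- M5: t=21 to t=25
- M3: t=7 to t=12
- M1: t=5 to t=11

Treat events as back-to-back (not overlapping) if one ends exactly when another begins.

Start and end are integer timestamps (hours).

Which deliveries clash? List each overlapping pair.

Sorted by start: M1, M3, M5, M4, M2, M6.
M3 starts before M1 ends → M1 and M3 overlap.
M5 starts after M1 ends, so M1 has no further overlaps.
M5 starts after M3 ends, so M3 has no further overlaps.
M4 starts before M5 ends → M5 and M4 overlap.
M2 starts exactly when M5 ends (back-to-back, no overlap), so M5 has no further overlaps.
M2 starts exactly when M4 ends (back-to-back, no overlap), so M4 has no further overlaps.
M6 starts after M2 ends.

M1 & M3, M4 & M5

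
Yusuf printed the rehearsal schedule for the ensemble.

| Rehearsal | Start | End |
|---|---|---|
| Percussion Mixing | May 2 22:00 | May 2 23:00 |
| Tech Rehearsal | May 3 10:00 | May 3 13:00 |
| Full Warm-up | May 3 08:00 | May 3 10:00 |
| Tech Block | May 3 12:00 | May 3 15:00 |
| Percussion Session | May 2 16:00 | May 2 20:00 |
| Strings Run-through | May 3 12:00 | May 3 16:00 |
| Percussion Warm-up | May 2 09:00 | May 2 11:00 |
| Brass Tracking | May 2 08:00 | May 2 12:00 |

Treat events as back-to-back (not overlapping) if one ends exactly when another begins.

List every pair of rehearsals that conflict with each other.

Brass Tracking & Percussion Warm-up, Strings Run-through & Tech Block, Strings Run-through & Tech Rehearsal, Tech Block & Tech Rehearsal

Sorted by start: Brass Tracking, Percussion Warm-up, Percussion Session, Percussion Mixing, Full Warm-up, Tech Rehearsal, Tech Block, Strings Run-through.
Percussion Warm-up starts before Brass Tracking ends → Brass Tracking and Percussion Warm-up overlap.
Percussion Session starts after Brass Tracking ends — done with Brass Tracking.
Percussion Session starts after Percussion Warm-up ends — done with Percussion Warm-up.
Percussion Mixing starts after Percussion Session ends — done with Percussion Session.
Full Warm-up starts after Percussion Mixing ends — done with Percussion Mixing.
Tech Rehearsal starts exactly when Full Warm-up ends (back-to-back, no overlap) — done with Full Warm-up.
Tech Block starts before Tech Rehearsal ends → Tech Rehearsal and Tech Block overlap.
Strings Run-through starts before Tech Rehearsal ends → Tech Rehearsal and Strings Run-through overlap.
Strings Run-through starts before Tech Block ends → Tech Block and Strings Run-through overlap.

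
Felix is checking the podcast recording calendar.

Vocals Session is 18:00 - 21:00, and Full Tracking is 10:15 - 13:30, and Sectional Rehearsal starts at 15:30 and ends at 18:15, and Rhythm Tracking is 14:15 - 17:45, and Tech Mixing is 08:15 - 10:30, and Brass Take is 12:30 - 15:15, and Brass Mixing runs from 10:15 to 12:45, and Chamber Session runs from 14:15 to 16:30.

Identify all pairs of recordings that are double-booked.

Two intervals overlap when each starts before the other ends.
Sorted by start: Tech Mixing, Brass Mixing, Full Tracking, Brass Take, Chamber Session, Rhythm Tracking, Sectional Rehearsal, Vocals Session.
Brass Mixing starts before Tech Mixing ends → Tech Mixing and Brass Mixing overlap.
Full Tracking starts before Tech Mixing ends → Tech Mixing and Full Tracking overlap.
Brass Take starts after Tech Mixing ends, so nothing later overlaps Tech Mixing either.
Full Tracking starts before Brass Mixing ends → Brass Mixing and Full Tracking overlap.
Brass Take starts before Brass Mixing ends → Brass Mixing and Brass Take overlap.
Chamber Session starts after Brass Mixing ends, so nothing later overlaps Brass Mixing either.
Brass Take starts before Full Tracking ends → Full Tracking and Brass Take overlap.
Chamber Session starts after Full Tracking ends, so nothing later overlaps Full Tracking either.
Chamber Session starts before Brass Take ends → Brass Take and Chamber Session overlap.
Rhythm Tracking starts before Brass Take ends → Brass Take and Rhythm Tracking overlap.
Sectional Rehearsal starts after Brass Take ends, so nothing later overlaps Brass Take either.
Rhythm Tracking starts before Chamber Session ends → Chamber Session and Rhythm Tracking overlap.
Sectional Rehearsal starts before Chamber Session ends → Chamber Session and Sectional Rehearsal overlap.
Vocals Session starts after Chamber Session ends.
Sectional Rehearsal starts before Rhythm Tracking ends → Rhythm Tracking and Sectional Rehearsal overlap.
Vocals Session starts after Rhythm Tracking ends.
Vocals Session starts before Sectional Rehearsal ends → Sectional Rehearsal and Vocals Session overlap.

Brass Mixing & Brass Take, Brass Mixing & Full Tracking, Brass Mixing & Tech Mixing, Brass Take & Chamber Session, Brass Take & Full Tracking, Brass Take & Rhythm Tracking, Chamber Session & Rhythm Tracking, Chamber Session & Sectional Rehearsal, Full Tracking & Tech Mixing, Rhythm Tracking & Sectional Rehearsal, Sectional Rehearsal & Vocals Session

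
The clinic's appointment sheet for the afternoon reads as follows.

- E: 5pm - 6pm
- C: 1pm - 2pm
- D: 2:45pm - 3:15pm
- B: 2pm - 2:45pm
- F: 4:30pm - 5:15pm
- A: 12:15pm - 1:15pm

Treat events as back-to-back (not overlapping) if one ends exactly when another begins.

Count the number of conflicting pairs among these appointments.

Two intervals overlap when each starts before the other ends.
Sorted by start: A, C, B, D, F, E.
C starts before A ends → A and C overlap.
B starts after A ends, so A has no further overlaps.
B starts exactly when C ends (back-to-back, no overlap), so C has no further overlaps.
D starts exactly when B ends (back-to-back, no overlap), so B has no further overlaps.
F starts after D ends, so D has no further overlaps.
E starts before F ends → F and E overlap.
Overlapping pairs: A & C, E & F — 2 in total.

2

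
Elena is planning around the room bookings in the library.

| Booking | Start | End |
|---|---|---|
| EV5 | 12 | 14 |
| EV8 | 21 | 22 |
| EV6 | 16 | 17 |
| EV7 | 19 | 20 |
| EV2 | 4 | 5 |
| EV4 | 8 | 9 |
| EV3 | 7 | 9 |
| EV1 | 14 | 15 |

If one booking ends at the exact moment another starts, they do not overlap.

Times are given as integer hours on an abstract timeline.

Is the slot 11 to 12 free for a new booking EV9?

EV2: ends 5 at or before EV9 starts 11 → clear.
EV3: ends 9 at or before EV9 starts 11 → clear.
EV4: ends 9 at or before EV9 starts 11 → clear.
EV5: starts 12 at or after EV9 ends 12 → clear.
EV1: starts 14 at or after EV9 ends 12 → clear.
EV6: starts 16 at or after EV9 ends 12 → clear.
EV7: starts 19 at or after EV9 ends 12 → clear.
EV8: starts 21 at or after EV9 ends 12 → clear.

Yes — the slot is free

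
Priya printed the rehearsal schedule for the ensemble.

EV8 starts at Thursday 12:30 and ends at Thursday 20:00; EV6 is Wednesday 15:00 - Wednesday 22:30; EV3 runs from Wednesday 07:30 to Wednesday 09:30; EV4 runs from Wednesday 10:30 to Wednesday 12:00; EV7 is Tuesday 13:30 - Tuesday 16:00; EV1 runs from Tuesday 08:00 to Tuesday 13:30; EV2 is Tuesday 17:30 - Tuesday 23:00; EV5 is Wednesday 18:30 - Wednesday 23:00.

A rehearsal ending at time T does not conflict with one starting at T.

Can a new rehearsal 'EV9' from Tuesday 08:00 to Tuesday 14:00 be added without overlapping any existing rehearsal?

No — it overlaps EV1, EV7

EV1: starts Tuesday 08:00 before EV9 ends Tuesday 14:00, and ends Tuesday 13:30 after EV9 starts Tuesday 08:00 → overlap.
EV7: starts Tuesday 13:30 before EV9 ends Tuesday 14:00, and ends Tuesday 16:00 after EV9 starts Tuesday 08:00 → overlap.
EV2: starts Tuesday 17:30 at or after EV9 ends Tuesday 14:00 → clear.
EV3: starts Wednesday 07:30 at or after EV9 ends Tuesday 14:00 → clear.
EV4: starts Wednesday 10:30 at or after EV9 ends Tuesday 14:00 → clear.
EV6: starts Wednesday 15:00 at or after EV9 ends Tuesday 14:00 → clear.
EV5: starts Wednesday 18:30 at or after EV9 ends Tuesday 14:00 → clear.
EV8: starts Thursday 12:30 at or after EV9 ends Tuesday 14:00 → clear.
EV9 overlaps EV1, EV7.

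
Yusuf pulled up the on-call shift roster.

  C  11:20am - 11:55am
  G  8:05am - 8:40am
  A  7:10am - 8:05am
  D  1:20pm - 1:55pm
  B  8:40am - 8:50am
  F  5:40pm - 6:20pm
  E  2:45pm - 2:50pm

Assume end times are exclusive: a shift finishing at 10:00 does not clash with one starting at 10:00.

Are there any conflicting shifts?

No

Sorted by start: A, G, B, C, D, E, F.
G starts exactly when A ends (back-to-back, no overlap) — done with A.
B starts exactly when G ends (back-to-back, no overlap) — done with G.
C starts after B ends — done with B.
D starts after C ends — done with C.
E starts after D ends — done with D.
F starts after E ends.
Every pair is clear; the schedule has no overlaps.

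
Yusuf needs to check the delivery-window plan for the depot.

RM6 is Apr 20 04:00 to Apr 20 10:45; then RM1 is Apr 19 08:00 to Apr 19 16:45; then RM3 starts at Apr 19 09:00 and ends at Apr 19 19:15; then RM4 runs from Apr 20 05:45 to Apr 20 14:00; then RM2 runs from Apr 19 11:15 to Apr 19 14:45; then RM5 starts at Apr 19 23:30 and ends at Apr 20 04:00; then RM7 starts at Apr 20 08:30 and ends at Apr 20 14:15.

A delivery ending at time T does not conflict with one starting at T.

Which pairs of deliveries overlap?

RM1 & RM2, RM1 & RM3, RM2 & RM3, RM4 & RM6, RM4 & RM7, RM6 & RM7

Check each pair: they overlap iff neither finishes before the other starts.
Sorted by start: RM1, RM3, RM2, RM5, RM6, RM4, RM7.
RM3 starts before RM1 ends → RM1 and RM3 overlap.
RM2 starts before RM1 ends → RM1 and RM2 overlap.
RM5 starts after RM1 ends, so RM1 has no further overlaps.
RM2 starts before RM3 ends → RM3 and RM2 overlap.
RM5 starts after RM3 ends, so RM3 has no further overlaps.
RM5 starts after RM2 ends, so RM2 has no further overlaps.
RM6 starts exactly when RM5 ends (back-to-back, no overlap), so RM5 has no further overlaps.
RM4 starts before RM6 ends → RM6 and RM4 overlap.
RM7 starts before RM6 ends → RM6 and RM7 overlap.
RM7 starts before RM4 ends → RM4 and RM7 overlap.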